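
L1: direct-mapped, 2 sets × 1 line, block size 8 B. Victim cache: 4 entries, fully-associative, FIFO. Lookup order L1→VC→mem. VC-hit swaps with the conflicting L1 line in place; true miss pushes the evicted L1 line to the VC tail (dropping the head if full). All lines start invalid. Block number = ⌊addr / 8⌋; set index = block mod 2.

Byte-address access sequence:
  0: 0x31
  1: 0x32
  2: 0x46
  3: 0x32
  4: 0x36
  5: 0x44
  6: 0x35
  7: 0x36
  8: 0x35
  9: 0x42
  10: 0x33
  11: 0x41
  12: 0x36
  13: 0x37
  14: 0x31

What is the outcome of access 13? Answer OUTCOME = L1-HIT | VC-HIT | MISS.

#0 0x31→b6/s0 MISS; vc=[]
#1 0x32→b6/s0 L1-HIT; vc=[]
#2 0x46→b8/s0 MISS; vc=[6]
#3 0x32→b6/s0 VC-HIT; vc=[8]
#4 0x36→b6/s0 L1-HIT; vc=[8]
#5 0x44→b8/s0 VC-HIT; vc=[6]
#6 0x35→b6/s0 VC-HIT; vc=[8]
#7 0x36→b6/s0 L1-HIT; vc=[8]
#8 0x35→b6/s0 L1-HIT; vc=[8]
#9 0x42→b8/s0 VC-HIT; vc=[6]
#10 0x33→b6/s0 VC-HIT; vc=[8]
#11 0x41→b8/s0 VC-HIT; vc=[6]
#12 0x36→b6/s0 VC-HIT; vc=[8]
#13 0x37→b6/s0 L1-HIT; vc=[8]
#14 0x31→b6/s0 L1-HIT; vc=[8]

OUTCOME = L1-HIT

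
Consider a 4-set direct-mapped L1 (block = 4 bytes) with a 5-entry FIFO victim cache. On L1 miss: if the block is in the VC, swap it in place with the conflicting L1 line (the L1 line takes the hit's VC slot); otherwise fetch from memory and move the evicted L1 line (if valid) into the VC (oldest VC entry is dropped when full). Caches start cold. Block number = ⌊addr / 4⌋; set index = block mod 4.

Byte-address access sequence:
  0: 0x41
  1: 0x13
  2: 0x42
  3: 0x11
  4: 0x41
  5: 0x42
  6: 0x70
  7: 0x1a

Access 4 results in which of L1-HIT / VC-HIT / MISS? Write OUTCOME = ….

OUTCOME = VC-HIT

  [0] addr=0x41 blk=16 s=0: MISS | VC []
  [1] addr=0x13 blk=4 s=0: MISS | VC [16]
  [2] addr=0x42 blk=16 s=0: VC-HIT | VC [4]
  [3] addr=0x11 blk=4 s=0: VC-HIT | VC [16]
  [4] addr=0x41 blk=16 s=0: VC-HIT | VC [4]
  [5] addr=0x42 blk=16 s=0: L1-HIT | VC [4]
  [6] addr=0x70 blk=28 s=0: MISS | VC [4, 16]
  [7] addr=0x1a blk=6 s=2: MISS | VC [4, 16]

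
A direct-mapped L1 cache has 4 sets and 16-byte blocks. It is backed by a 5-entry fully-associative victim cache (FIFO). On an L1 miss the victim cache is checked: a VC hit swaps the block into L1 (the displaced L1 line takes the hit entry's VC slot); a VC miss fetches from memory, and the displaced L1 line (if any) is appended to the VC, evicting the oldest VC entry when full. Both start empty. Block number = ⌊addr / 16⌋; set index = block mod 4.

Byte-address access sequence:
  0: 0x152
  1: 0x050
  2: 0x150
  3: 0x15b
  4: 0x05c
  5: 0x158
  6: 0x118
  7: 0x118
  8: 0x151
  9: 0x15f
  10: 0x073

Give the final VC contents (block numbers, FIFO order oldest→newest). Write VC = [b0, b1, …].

VC = [5, 17]

#0 0x152→b21/s1 MISS; vc=[]
#1 0x50→b5/s1 MISS; vc=[21]
#2 0x150→b21/s1 VC-HIT; vc=[5]
#3 0x15b→b21/s1 L1-HIT; vc=[5]
#4 0x5c→b5/s1 VC-HIT; vc=[21]
#5 0x158→b21/s1 VC-HIT; vc=[5]
#6 0x118→b17/s1 MISS; vc=[5,21]
#7 0x118→b17/s1 L1-HIT; vc=[5,21]
#8 0x151→b21/s1 VC-HIT; vc=[5,17]
#9 0x15f→b21/s1 L1-HIT; vc=[5,17]
#10 0x73→b7/s3 MISS; vc=[5,17]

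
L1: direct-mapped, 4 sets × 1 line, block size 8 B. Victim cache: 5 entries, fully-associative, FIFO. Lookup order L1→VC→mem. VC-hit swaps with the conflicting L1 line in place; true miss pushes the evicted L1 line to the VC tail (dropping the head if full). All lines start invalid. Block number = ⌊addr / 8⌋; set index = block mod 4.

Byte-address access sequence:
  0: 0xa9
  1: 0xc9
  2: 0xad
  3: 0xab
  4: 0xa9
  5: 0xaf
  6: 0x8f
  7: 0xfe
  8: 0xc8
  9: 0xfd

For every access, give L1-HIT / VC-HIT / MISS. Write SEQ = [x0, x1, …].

#0 0xa9→b21/s1 MISS; vc=[]
#1 0xc9→b25/s1 MISS; vc=[21]
#2 0xad→b21/s1 VC-HIT; vc=[25]
#3 0xab→b21/s1 L1-HIT; vc=[25]
#4 0xa9→b21/s1 L1-HIT; vc=[25]
#5 0xaf→b21/s1 L1-HIT; vc=[25]
#6 0x8f→b17/s1 MISS; vc=[25,21]
#7 0xfe→b31/s3 MISS; vc=[25,21]
#8 0xc8→b25/s1 VC-HIT; vc=[17,21]
#9 0xfd→b31/s3 L1-HIT; vc=[17,21]

SEQ = [MISS, MISS, VC-HIT, L1-HIT, L1-HIT, L1-HIT, MISS, MISS, VC-HIT, L1-HIT]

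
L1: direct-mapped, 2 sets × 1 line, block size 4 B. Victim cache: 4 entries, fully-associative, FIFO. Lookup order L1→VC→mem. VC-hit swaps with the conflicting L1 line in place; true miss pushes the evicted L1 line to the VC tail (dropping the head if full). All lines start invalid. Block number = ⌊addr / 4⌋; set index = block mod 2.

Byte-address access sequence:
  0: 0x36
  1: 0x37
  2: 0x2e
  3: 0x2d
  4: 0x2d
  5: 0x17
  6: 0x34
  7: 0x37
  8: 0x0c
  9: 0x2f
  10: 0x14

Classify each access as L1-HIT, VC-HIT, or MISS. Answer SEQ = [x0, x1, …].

SEQ = [MISS, L1-HIT, MISS, L1-HIT, L1-HIT, MISS, VC-HIT, L1-HIT, MISS, VC-HIT, VC-HIT]

0: 0x36 (blk 13, set 1) → MISS  vc=[]
1: 0x37 (blk 13, set 1) → L1-HIT  vc=[]
2: 0x2e (blk 11, set 1) → MISS  vc=[13]
3: 0x2d (blk 11, set 1) → L1-HIT  vc=[13]
4: 0x2d (blk 11, set 1) → L1-HIT  vc=[13]
5: 0x17 (blk 5, set 1) → MISS  vc=[13, 11]
6: 0x34 (blk 13, set 1) → VC-HIT  vc=[5, 11]
7: 0x37 (blk 13, set 1) → L1-HIT  vc=[5, 11]
8: 0xc (blk 3, set 1) → MISS  vc=[5, 11, 13]
9: 0x2f (blk 11, set 1) → VC-HIT  vc=[5, 3, 13]
10: 0x14 (blk 5, set 1) → VC-HIT  vc=[11, 3, 13]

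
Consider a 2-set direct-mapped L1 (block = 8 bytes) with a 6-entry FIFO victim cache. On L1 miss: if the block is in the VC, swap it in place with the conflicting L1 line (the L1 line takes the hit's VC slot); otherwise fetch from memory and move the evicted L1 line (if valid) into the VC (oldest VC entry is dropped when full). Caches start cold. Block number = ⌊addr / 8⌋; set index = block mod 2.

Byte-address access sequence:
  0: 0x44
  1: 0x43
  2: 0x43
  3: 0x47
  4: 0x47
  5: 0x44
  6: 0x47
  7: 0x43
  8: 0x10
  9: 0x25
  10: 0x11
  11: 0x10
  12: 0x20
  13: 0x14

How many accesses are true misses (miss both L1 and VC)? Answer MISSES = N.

0: 0x44 (blk 8, set 0) → MISS  vc=[]
1: 0x43 (blk 8, set 0) → L1-HIT  vc=[]
2: 0x43 (blk 8, set 0) → L1-HIT  vc=[]
3: 0x47 (blk 8, set 0) → L1-HIT  vc=[]
4: 0x47 (blk 8, set 0) → L1-HIT  vc=[]
5: 0x44 (blk 8, set 0) → L1-HIT  vc=[]
6: 0x47 (blk 8, set 0) → L1-HIT  vc=[]
7: 0x43 (blk 8, set 0) → L1-HIT  vc=[]
8: 0x10 (blk 2, set 0) → MISS  vc=[8]
9: 0x25 (blk 4, set 0) → MISS  vc=[8, 2]
10: 0x11 (blk 2, set 0) → VC-HIT  vc=[8, 4]
11: 0x10 (blk 2, set 0) → L1-HIT  vc=[8, 4]
12: 0x20 (blk 4, set 0) → VC-HIT  vc=[8, 2]
13: 0x14 (blk 2, set 0) → VC-HIT  vc=[8, 4]

MISSES = 3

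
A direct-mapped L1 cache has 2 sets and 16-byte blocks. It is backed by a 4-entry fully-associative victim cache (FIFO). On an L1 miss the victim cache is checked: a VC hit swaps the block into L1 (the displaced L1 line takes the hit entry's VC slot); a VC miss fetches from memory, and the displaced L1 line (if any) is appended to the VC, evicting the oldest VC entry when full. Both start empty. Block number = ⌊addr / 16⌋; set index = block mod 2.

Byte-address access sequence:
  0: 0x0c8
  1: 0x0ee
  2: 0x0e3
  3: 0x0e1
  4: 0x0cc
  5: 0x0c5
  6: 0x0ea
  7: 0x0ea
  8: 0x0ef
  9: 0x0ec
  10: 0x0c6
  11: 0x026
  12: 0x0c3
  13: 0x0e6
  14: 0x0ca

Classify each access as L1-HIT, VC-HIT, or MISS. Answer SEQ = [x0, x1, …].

  [0] addr=0xc8 blk=12 s=0: MISS | VC []
  [1] addr=0xee blk=14 s=0: MISS | VC [12]
  [2] addr=0xe3 blk=14 s=0: L1-HIT | VC [12]
  [3] addr=0xe1 blk=14 s=0: L1-HIT | VC [12]
  [4] addr=0xcc blk=12 s=0: VC-HIT | VC [14]
  [5] addr=0xc5 blk=12 s=0: L1-HIT | VC [14]
  [6] addr=0xea blk=14 s=0: VC-HIT | VC [12]
  [7] addr=0xea blk=14 s=0: L1-HIT | VC [12]
  [8] addr=0xef blk=14 s=0: L1-HIT | VC [12]
  [9] addr=0xec blk=14 s=0: L1-HIT | VC [12]
  [10] addr=0xc6 blk=12 s=0: VC-HIT | VC [14]
  [11] addr=0x26 blk=2 s=0: MISS | VC [14, 12]
  [12] addr=0xc3 blk=12 s=0: VC-HIT | VC [14, 2]
  [13] addr=0xe6 blk=14 s=0: VC-HIT | VC [12, 2]
  [14] addr=0xca blk=12 s=0: VC-HIT | VC [14, 2]

SEQ = [MISS, MISS, L1-HIT, L1-HIT, VC-HIT, L1-HIT, VC-HIT, L1-HIT, L1-HIT, L1-HIT, VC-HIT, MISS, VC-HIT, VC-HIT, VC-HIT]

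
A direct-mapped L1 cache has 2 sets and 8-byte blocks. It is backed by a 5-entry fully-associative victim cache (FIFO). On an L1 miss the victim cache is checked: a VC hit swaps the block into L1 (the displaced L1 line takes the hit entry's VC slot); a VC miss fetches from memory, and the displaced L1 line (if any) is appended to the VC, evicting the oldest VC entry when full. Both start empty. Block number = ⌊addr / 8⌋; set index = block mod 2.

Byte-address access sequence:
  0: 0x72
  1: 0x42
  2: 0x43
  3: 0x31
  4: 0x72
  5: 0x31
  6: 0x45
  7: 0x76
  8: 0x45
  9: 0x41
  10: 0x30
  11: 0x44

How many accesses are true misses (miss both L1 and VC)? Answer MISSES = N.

  [0] addr=0x72 blk=14 s=0: MISS | VC []
  [1] addr=0x42 blk=8 s=0: MISS | VC [14]
  [2] addr=0x43 blk=8 s=0: L1-HIT | VC [14]
  [3] addr=0x31 blk=6 s=0: MISS | VC [14, 8]
  [4] addr=0x72 blk=14 s=0: VC-HIT | VC [6, 8]
  [5] addr=0x31 blk=6 s=0: VC-HIT | VC [14, 8]
  [6] addr=0x45 blk=8 s=0: VC-HIT | VC [14, 6]
  [7] addr=0x76 blk=14 s=0: VC-HIT | VC [8, 6]
  [8] addr=0x45 blk=8 s=0: VC-HIT | VC [14, 6]
  [9] addr=0x41 blk=8 s=0: L1-HIT | VC [14, 6]
  [10] addr=0x30 blk=6 s=0: VC-HIT | VC [14, 8]
  [11] addr=0x44 blk=8 s=0: VC-HIT | VC [14, 6]

MISSES = 3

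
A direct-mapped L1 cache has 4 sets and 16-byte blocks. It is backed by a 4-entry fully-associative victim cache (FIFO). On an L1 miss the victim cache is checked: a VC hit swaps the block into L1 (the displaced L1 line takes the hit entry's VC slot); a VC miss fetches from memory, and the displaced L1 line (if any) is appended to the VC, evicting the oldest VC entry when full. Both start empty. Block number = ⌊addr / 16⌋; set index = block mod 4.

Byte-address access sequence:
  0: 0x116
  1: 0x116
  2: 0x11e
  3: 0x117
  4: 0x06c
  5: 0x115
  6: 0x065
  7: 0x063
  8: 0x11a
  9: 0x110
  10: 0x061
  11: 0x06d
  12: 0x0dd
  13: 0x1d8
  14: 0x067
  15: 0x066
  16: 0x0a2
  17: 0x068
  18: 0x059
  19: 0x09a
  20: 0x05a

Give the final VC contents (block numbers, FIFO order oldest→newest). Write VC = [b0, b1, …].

VC = [13, 10, 29, 9]

  [0] addr=0x116 blk=17 s=1: MISS | VC []
  [1] addr=0x116 blk=17 s=1: L1-HIT | VC []
  [2] addr=0x11e blk=17 s=1: L1-HIT | VC []
  [3] addr=0x117 blk=17 s=1: L1-HIT | VC []
  [4] addr=0x6c blk=6 s=2: MISS | VC []
  [5] addr=0x115 blk=17 s=1: L1-HIT | VC []
  [6] addr=0x65 blk=6 s=2: L1-HIT | VC []
  [7] addr=0x63 blk=6 s=2: L1-HIT | VC []
  [8] addr=0x11a blk=17 s=1: L1-HIT | VC []
  [9] addr=0x110 blk=17 s=1: L1-HIT | VC []
  [10] addr=0x61 blk=6 s=2: L1-HIT | VC []
  [11] addr=0x6d blk=6 s=2: L1-HIT | VC []
  [12] addr=0xdd blk=13 s=1: MISS | VC [17]
  [13] addr=0x1d8 blk=29 s=1: MISS | VC [17, 13]
  [14] addr=0x67 blk=6 s=2: L1-HIT | VC [17, 13]
  [15] addr=0x66 blk=6 s=2: L1-HIT | VC [17, 13]
  [16] addr=0xa2 blk=10 s=2: MISS | VC [17, 13, 6]
  [17] addr=0x68 blk=6 s=2: VC-HIT | VC [17, 13, 10]
  [18] addr=0x59 blk=5 s=1: MISS | VC [17, 13, 10, 29]
  [19] addr=0x9a blk=9 s=1: MISS | VC [13, 10, 29, 5]
  [20] addr=0x5a blk=5 s=1: VC-HIT | VC [13, 10, 29, 9]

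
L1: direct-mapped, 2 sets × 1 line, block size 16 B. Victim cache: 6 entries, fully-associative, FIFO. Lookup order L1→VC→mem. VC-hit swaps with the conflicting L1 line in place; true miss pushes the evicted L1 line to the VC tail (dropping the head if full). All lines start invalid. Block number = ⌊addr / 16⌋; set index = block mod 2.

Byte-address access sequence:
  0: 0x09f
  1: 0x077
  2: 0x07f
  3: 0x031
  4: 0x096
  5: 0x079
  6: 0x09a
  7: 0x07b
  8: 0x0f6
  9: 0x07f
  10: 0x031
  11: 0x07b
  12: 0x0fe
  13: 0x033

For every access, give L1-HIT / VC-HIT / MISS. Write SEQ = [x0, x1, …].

SEQ = [MISS, MISS, L1-HIT, MISS, VC-HIT, VC-HIT, VC-HIT, VC-HIT, MISS, VC-HIT, VC-HIT, VC-HIT, VC-HIT, VC-HIT]

#0 0x9f→b9/s1 MISS; vc=[]
#1 0x77→b7/s1 MISS; vc=[9]
#2 0x7f→b7/s1 L1-HIT; vc=[9]
#3 0x31→b3/s1 MISS; vc=[9,7]
#4 0x96→b9/s1 VC-HIT; vc=[3,7]
#5 0x79→b7/s1 VC-HIT; vc=[3,9]
#6 0x9a→b9/s1 VC-HIT; vc=[3,7]
#7 0x7b→b7/s1 VC-HIT; vc=[3,9]
#8 0xf6→b15/s1 MISS; vc=[3,9,7]
#9 0x7f→b7/s1 VC-HIT; vc=[3,9,15]
#10 0x31→b3/s1 VC-HIT; vc=[7,9,15]
#11 0x7b→b7/s1 VC-HIT; vc=[3,9,15]
#12 0xfe→b15/s1 VC-HIT; vc=[3,9,7]
#13 0x33→b3/s1 VC-HIT; vc=[15,9,7]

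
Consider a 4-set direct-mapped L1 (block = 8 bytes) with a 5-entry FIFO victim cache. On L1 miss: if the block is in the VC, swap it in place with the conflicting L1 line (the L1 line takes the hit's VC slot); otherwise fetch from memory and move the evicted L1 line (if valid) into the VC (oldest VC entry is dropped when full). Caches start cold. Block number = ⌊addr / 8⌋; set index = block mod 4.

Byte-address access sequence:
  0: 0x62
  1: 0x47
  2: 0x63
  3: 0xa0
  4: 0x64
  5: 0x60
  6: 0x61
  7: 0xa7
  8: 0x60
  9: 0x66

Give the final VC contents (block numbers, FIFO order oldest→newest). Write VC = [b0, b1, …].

0: 0x62 (blk 12, set 0) → MISS  vc=[]
1: 0x47 (blk 8, set 0) → MISS  vc=[12]
2: 0x63 (blk 12, set 0) → VC-HIT  vc=[8]
3: 0xa0 (blk 20, set 0) → MISS  vc=[8, 12]
4: 0x64 (blk 12, set 0) → VC-HIT  vc=[8, 20]
5: 0x60 (blk 12, set 0) → L1-HIT  vc=[8, 20]
6: 0x61 (blk 12, set 0) → L1-HIT  vc=[8, 20]
7: 0xa7 (blk 20, set 0) → VC-HIT  vc=[8, 12]
8: 0x60 (blk 12, set 0) → VC-HIT  vc=[8, 20]
9: 0x66 (blk 12, set 0) → L1-HIT  vc=[8, 20]

VC = [8, 20]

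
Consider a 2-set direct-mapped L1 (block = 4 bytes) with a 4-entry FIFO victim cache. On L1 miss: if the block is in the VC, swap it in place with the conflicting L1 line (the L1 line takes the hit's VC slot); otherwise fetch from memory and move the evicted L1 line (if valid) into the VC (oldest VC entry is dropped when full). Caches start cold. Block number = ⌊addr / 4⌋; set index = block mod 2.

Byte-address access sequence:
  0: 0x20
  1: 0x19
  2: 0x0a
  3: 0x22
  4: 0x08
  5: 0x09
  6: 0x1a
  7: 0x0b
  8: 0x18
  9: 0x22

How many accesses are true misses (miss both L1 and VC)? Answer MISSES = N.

0: 0x20 (blk 8, set 0) → MISS  vc=[]
1: 0x19 (blk 6, set 0) → MISS  vc=[8]
2: 0xa (blk 2, set 0) → MISS  vc=[8, 6]
3: 0x22 (blk 8, set 0) → VC-HIT  vc=[2, 6]
4: 0x8 (blk 2, set 0) → VC-HIT  vc=[8, 6]
5: 0x9 (blk 2, set 0) → L1-HIT  vc=[8, 6]
6: 0x1a (blk 6, set 0) → VC-HIT  vc=[8, 2]
7: 0xb (blk 2, set 0) → VC-HIT  vc=[8, 6]
8: 0x18 (blk 6, set 0) → VC-HIT  vc=[8, 2]
9: 0x22 (blk 8, set 0) → VC-HIT  vc=[6, 2]

MISSES = 3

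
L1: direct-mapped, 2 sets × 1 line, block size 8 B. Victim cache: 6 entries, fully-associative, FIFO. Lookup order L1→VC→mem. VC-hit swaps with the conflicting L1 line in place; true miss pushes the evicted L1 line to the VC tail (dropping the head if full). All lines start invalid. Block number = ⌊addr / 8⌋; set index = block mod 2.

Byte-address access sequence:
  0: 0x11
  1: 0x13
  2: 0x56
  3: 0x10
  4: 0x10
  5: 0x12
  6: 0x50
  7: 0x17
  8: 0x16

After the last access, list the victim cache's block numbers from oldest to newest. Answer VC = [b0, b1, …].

VC = [10]

  [0] addr=0x11 blk=2 s=0: MISS | VC []
  [1] addr=0x13 blk=2 s=0: L1-HIT | VC []
  [2] addr=0x56 blk=10 s=0: MISS | VC [2]
  [3] addr=0x10 blk=2 s=0: VC-HIT | VC [10]
  [4] addr=0x10 blk=2 s=0: L1-HIT | VC [10]
  [5] addr=0x12 blk=2 s=0: L1-HIT | VC [10]
  [6] addr=0x50 blk=10 s=0: VC-HIT | VC [2]
  [7] addr=0x17 blk=2 s=0: VC-HIT | VC [10]
  [8] addr=0x16 blk=2 s=0: L1-HIT | VC [10]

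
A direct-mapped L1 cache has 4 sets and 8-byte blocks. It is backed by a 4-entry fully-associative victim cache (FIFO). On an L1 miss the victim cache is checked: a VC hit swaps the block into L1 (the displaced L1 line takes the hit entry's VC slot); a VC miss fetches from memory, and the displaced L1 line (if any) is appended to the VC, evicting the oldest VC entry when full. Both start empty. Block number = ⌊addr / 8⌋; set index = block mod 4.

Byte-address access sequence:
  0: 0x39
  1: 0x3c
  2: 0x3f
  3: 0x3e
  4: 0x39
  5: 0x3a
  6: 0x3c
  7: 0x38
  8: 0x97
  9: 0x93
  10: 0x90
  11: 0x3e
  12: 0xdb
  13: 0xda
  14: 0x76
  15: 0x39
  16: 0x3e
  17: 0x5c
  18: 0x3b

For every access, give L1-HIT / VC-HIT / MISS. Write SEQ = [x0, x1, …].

SEQ = [MISS, L1-HIT, L1-HIT, L1-HIT, L1-HIT, L1-HIT, L1-HIT, L1-HIT, MISS, L1-HIT, L1-HIT, L1-HIT, MISS, L1-HIT, MISS, VC-HIT, L1-HIT, MISS, VC-HIT]

#0 0x39→b7/s3 MISS; vc=[]
#1 0x3c→b7/s3 L1-HIT; vc=[]
#2 0x3f→b7/s3 L1-HIT; vc=[]
#3 0x3e→b7/s3 L1-HIT; vc=[]
#4 0x39→b7/s3 L1-HIT; vc=[]
#5 0x3a→b7/s3 L1-HIT; vc=[]
#6 0x3c→b7/s3 L1-HIT; vc=[]
#7 0x38→b7/s3 L1-HIT; vc=[]
#8 0x97→b18/s2 MISS; vc=[]
#9 0x93→b18/s2 L1-HIT; vc=[]
#10 0x90→b18/s2 L1-HIT; vc=[]
#11 0x3e→b7/s3 L1-HIT; vc=[]
#12 0xdb→b27/s3 MISS; vc=[7]
#13 0xda→b27/s3 L1-HIT; vc=[7]
#14 0x76→b14/s2 MISS; vc=[7,18]
#15 0x39→b7/s3 VC-HIT; vc=[27,18]
#16 0x3e→b7/s3 L1-HIT; vc=[27,18]
#17 0x5c→b11/s3 MISS; vc=[27,18,7]
#18 0x3b→b7/s3 VC-HIT; vc=[27,18,11]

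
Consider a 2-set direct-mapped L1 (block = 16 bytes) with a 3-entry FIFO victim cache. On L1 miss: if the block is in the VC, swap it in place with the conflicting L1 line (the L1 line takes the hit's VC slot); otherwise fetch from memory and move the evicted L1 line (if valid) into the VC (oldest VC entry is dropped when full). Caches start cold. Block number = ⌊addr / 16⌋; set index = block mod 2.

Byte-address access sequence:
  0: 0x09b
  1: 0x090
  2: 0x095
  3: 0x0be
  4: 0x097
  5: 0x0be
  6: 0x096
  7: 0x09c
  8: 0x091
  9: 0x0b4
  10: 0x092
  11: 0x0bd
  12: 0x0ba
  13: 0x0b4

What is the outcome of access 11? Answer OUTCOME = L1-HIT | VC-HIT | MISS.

OUTCOME = VC-HIT

#0 0x9b→b9/s1 MISS; vc=[]
#1 0x90→b9/s1 L1-HIT; vc=[]
#2 0x95→b9/s1 L1-HIT; vc=[]
#3 0xbe→b11/s1 MISS; vc=[9]
#4 0x97→b9/s1 VC-HIT; vc=[11]
#5 0xbe→b11/s1 VC-HIT; vc=[9]
#6 0x96→b9/s1 VC-HIT; vc=[11]
#7 0x9c→b9/s1 L1-HIT; vc=[11]
#8 0x91→b9/s1 L1-HIT; vc=[11]
#9 0xb4→b11/s1 VC-HIT; vc=[9]
#10 0x92→b9/s1 VC-HIT; vc=[11]
#11 0xbd→b11/s1 VC-HIT; vc=[9]
#12 0xba→b11/s1 L1-HIT; vc=[9]
#13 0xb4→b11/s1 L1-HIT; vc=[9]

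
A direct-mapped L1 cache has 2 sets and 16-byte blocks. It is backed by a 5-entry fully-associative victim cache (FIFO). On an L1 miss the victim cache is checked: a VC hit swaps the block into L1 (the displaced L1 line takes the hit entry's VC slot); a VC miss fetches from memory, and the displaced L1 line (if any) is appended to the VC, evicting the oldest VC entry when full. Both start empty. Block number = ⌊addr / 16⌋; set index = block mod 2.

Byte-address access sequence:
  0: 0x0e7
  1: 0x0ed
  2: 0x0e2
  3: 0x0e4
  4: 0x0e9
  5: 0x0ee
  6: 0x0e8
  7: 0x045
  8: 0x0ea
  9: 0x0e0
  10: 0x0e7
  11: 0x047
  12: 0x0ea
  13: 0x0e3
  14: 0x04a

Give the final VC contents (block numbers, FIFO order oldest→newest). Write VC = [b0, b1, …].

0: 0xe7 (blk 14, set 0) → MISS  vc=[]
1: 0xed (blk 14, set 0) → L1-HIT  vc=[]
2: 0xe2 (blk 14, set 0) → L1-HIT  vc=[]
3: 0xe4 (blk 14, set 0) → L1-HIT  vc=[]
4: 0xe9 (blk 14, set 0) → L1-HIT  vc=[]
5: 0xee (blk 14, set 0) → L1-HIT  vc=[]
6: 0xe8 (blk 14, set 0) → L1-HIT  vc=[]
7: 0x45 (blk 4, set 0) → MISS  vc=[14]
8: 0xea (blk 14, set 0) → VC-HIT  vc=[4]
9: 0xe0 (blk 14, set 0) → L1-HIT  vc=[4]
10: 0xe7 (blk 14, set 0) → L1-HIT  vc=[4]
11: 0x47 (blk 4, set 0) → VC-HIT  vc=[14]
12: 0xea (blk 14, set 0) → VC-HIT  vc=[4]
13: 0xe3 (blk 14, set 0) → L1-HIT  vc=[4]
14: 0x4a (blk 4, set 0) → VC-HIT  vc=[14]

VC = [14]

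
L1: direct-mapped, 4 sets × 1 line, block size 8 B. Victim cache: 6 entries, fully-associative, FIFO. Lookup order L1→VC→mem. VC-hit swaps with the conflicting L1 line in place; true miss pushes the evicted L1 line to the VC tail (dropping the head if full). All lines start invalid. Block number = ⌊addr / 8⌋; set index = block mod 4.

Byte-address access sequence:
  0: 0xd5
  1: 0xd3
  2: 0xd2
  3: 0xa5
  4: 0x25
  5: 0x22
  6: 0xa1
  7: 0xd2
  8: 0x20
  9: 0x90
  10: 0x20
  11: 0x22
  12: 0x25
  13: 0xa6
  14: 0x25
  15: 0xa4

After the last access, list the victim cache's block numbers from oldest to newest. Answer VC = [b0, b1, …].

#0 0xd5→b26/s2 MISS; vc=[]
#1 0xd3→b26/s2 L1-HIT; vc=[]
#2 0xd2→b26/s2 L1-HIT; vc=[]
#3 0xa5→b20/s0 MISS; vc=[]
#4 0x25→b4/s0 MISS; vc=[20]
#5 0x22→b4/s0 L1-HIT; vc=[20]
#6 0xa1→b20/s0 VC-HIT; vc=[4]
#7 0xd2→b26/s2 L1-HIT; vc=[4]
#8 0x20→b4/s0 VC-HIT; vc=[20]
#9 0x90→b18/s2 MISS; vc=[20,26]
#10 0x20→b4/s0 L1-HIT; vc=[20,26]
#11 0x22→b4/s0 L1-HIT; vc=[20,26]
#12 0x25→b4/s0 L1-HIT; vc=[20,26]
#13 0xa6→b20/s0 VC-HIT; vc=[4,26]
#14 0x25→b4/s0 VC-HIT; vc=[20,26]
#15 0xa4→b20/s0 VC-HIT; vc=[4,26]

VC = [4, 26]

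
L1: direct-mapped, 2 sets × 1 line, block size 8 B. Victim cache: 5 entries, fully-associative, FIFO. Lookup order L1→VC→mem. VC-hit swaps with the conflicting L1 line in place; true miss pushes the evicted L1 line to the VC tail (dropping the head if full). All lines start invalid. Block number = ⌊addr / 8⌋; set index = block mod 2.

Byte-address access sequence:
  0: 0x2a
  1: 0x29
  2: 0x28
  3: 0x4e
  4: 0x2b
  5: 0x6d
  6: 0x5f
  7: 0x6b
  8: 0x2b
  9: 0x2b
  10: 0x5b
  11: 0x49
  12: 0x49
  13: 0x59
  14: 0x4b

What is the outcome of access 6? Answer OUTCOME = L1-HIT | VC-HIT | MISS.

OUTCOME = MISS

0: 0x2a (blk 5, set 1) → MISS  vc=[]
1: 0x29 (blk 5, set 1) → L1-HIT  vc=[]
2: 0x28 (blk 5, set 1) → L1-HIT  vc=[]
3: 0x4e (blk 9, set 1) → MISS  vc=[5]
4: 0x2b (blk 5, set 1) → VC-HIT  vc=[9]
5: 0x6d (blk 13, set 1) → MISS  vc=[9, 5]
6: 0x5f (blk 11, set 1) → MISS  vc=[9, 5, 13]
7: 0x6b (blk 13, set 1) → VC-HIT  vc=[9, 5, 11]
8: 0x2b (blk 5, set 1) → VC-HIT  vc=[9, 13, 11]
9: 0x2b (blk 5, set 1) → L1-HIT  vc=[9, 13, 11]
10: 0x5b (blk 11, set 1) → VC-HIT  vc=[9, 13, 5]
11: 0x49 (blk 9, set 1) → VC-HIT  vc=[11, 13, 5]
12: 0x49 (blk 9, set 1) → L1-HIT  vc=[11, 13, 5]
13: 0x59 (blk 11, set 1) → VC-HIT  vc=[9, 13, 5]
14: 0x4b (blk 9, set 1) → VC-HIT  vc=[11, 13, 5]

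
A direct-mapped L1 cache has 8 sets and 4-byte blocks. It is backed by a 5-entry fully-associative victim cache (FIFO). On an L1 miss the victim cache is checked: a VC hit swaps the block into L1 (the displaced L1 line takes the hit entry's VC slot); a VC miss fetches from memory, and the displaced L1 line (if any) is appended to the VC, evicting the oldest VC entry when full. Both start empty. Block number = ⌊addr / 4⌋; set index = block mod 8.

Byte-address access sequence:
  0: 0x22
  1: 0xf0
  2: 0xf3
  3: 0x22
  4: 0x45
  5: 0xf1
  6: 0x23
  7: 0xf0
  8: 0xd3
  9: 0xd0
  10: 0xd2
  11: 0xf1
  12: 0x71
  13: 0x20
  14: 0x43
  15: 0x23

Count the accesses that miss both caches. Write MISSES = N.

0: 0x22 (blk 8, set 0) → MISS  vc=[]
1: 0xf0 (blk 60, set 4) → MISS  vc=[]
2: 0xf3 (blk 60, set 4) → L1-HIT  vc=[]
3: 0x22 (blk 8, set 0) → L1-HIT  vc=[]
4: 0x45 (blk 17, set 1) → MISS  vc=[]
5: 0xf1 (blk 60, set 4) → L1-HIT  vc=[]
6: 0x23 (blk 8, set 0) → L1-HIT  vc=[]
7: 0xf0 (blk 60, set 4) → L1-HIT  vc=[]
8: 0xd3 (blk 52, set 4) → MISS  vc=[60]
9: 0xd0 (blk 52, set 4) → L1-HIT  vc=[60]
10: 0xd2 (blk 52, set 4) → L1-HIT  vc=[60]
11: 0xf1 (blk 60, set 4) → VC-HIT  vc=[52]
12: 0x71 (blk 28, set 4) → MISS  vc=[52, 60]
13: 0x20 (blk 8, set 0) → L1-HIT  vc=[52, 60]
14: 0x43 (blk 16, set 0) → MISS  vc=[52, 60, 8]
15: 0x23 (blk 8, set 0) → VC-HIT  vc=[52, 60, 16]

MISSES = 6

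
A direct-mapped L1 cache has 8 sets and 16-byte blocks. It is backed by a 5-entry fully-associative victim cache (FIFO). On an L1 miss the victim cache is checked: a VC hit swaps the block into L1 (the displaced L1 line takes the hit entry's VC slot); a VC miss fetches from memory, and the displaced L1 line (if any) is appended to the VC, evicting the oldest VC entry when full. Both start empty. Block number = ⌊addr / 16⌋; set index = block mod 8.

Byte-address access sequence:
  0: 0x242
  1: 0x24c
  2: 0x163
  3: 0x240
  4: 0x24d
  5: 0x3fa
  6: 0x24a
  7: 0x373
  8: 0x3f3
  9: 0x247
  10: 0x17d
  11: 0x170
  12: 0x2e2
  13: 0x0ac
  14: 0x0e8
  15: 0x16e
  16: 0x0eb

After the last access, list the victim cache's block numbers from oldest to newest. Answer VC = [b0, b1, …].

VC = [55, 63, 22, 46]

#0 0x242→b36/s4 MISS; vc=[]
#1 0x24c→b36/s4 L1-HIT; vc=[]
#2 0x163→b22/s6 MISS; vc=[]
#3 0x240→b36/s4 L1-HIT; vc=[]
#4 0x24d→b36/s4 L1-HIT; vc=[]
#5 0x3fa→b63/s7 MISS; vc=[]
#6 0x24a→b36/s4 L1-HIT; vc=[]
#7 0x373→b55/s7 MISS; vc=[63]
#8 0x3f3→b63/s7 VC-HIT; vc=[55]
#9 0x247→b36/s4 L1-HIT; vc=[55]
#10 0x17d→b23/s7 MISS; vc=[55,63]
#11 0x170→b23/s7 L1-HIT; vc=[55,63]
#12 0x2e2→b46/s6 MISS; vc=[55,63,22]
#13 0xac→b10/s2 MISS; vc=[55,63,22]
#14 0xe8→b14/s6 MISS; vc=[55,63,22,46]
#15 0x16e→b22/s6 VC-HIT; vc=[55,63,14,46]
#16 0xeb→b14/s6 VC-HIT; vc=[55,63,22,46]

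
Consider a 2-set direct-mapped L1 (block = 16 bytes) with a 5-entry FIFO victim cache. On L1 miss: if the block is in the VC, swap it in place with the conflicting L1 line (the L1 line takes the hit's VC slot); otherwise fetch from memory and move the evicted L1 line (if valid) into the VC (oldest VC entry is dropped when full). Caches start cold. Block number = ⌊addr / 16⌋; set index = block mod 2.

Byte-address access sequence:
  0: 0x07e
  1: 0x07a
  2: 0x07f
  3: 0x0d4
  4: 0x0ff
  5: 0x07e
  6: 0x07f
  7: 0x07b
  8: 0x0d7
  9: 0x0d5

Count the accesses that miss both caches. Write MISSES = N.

MISSES = 3

0: 0x7e (blk 7, set 1) → MISS  vc=[]
1: 0x7a (blk 7, set 1) → L1-HIT  vc=[]
2: 0x7f (blk 7, set 1) → L1-HIT  vc=[]
3: 0xd4 (blk 13, set 1) → MISS  vc=[7]
4: 0xff (blk 15, set 1) → MISS  vc=[7, 13]
5: 0x7e (blk 7, set 1) → VC-HIT  vc=[15, 13]
6: 0x7f (blk 7, set 1) → L1-HIT  vc=[15, 13]
7: 0x7b (blk 7, set 1) → L1-HIT  vc=[15, 13]
8: 0xd7 (blk 13, set 1) → VC-HIT  vc=[15, 7]
9: 0xd5 (blk 13, set 1) → L1-HIT  vc=[15, 7]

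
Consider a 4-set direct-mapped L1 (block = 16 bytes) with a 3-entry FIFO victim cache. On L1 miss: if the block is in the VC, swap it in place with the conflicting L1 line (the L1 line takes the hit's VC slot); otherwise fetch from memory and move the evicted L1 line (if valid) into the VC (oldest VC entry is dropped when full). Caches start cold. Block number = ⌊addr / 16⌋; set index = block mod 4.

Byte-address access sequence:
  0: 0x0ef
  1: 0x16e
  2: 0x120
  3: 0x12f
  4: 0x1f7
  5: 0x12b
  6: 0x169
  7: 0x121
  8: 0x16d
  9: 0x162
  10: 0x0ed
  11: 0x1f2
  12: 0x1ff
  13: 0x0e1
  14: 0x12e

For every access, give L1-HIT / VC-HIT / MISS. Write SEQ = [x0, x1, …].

SEQ = [MISS, MISS, MISS, L1-HIT, MISS, L1-HIT, VC-HIT, VC-HIT, VC-HIT, L1-HIT, VC-HIT, L1-HIT, L1-HIT, L1-HIT, VC-HIT]

#0 0xef→b14/s2 MISS; vc=[]
#1 0x16e→b22/s2 MISS; vc=[14]
#2 0x120→b18/s2 MISS; vc=[14,22]
#3 0x12f→b18/s2 L1-HIT; vc=[14,22]
#4 0x1f7→b31/s3 MISS; vc=[14,22]
#5 0x12b→b18/s2 L1-HIT; vc=[14,22]
#6 0x169→b22/s2 VC-HIT; vc=[14,18]
#7 0x121→b18/s2 VC-HIT; vc=[14,22]
#8 0x16d→b22/s2 VC-HIT; vc=[14,18]
#9 0x162→b22/s2 L1-HIT; vc=[14,18]
#10 0xed→b14/s2 VC-HIT; vc=[22,18]
#11 0x1f2→b31/s3 L1-HIT; vc=[22,18]
#12 0x1ff→b31/s3 L1-HIT; vc=[22,18]
#13 0xe1→b14/s2 L1-HIT; vc=[22,18]
#14 0x12e→b18/s2 VC-HIT; vc=[22,14]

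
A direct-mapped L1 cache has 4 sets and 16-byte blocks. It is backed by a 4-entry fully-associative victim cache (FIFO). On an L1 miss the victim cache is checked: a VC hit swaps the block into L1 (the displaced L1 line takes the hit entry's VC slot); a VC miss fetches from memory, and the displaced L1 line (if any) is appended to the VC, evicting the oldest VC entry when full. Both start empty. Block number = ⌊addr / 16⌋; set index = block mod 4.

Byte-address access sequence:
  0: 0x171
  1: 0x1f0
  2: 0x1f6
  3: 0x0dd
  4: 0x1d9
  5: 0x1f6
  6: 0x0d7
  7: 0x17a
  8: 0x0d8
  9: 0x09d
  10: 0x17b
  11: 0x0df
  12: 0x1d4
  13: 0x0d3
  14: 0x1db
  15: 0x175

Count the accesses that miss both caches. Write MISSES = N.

MISSES = 5

0: 0x171 (blk 23, set 3) → MISS  vc=[]
1: 0x1f0 (blk 31, set 3) → MISS  vc=[23]
2: 0x1f6 (blk 31, set 3) → L1-HIT  vc=[23]
3: 0xdd (blk 13, set 1) → MISS  vc=[23]
4: 0x1d9 (blk 29, set 1) → MISS  vc=[23, 13]
5: 0x1f6 (blk 31, set 3) → L1-HIT  vc=[23, 13]
6: 0xd7 (blk 13, set 1) → VC-HIT  vc=[23, 29]
7: 0x17a (blk 23, set 3) → VC-HIT  vc=[31, 29]
8: 0xd8 (blk 13, set 1) → L1-HIT  vc=[31, 29]
9: 0x9d (blk 9, set 1) → MISS  vc=[31, 29, 13]
10: 0x17b (blk 23, set 3) → L1-HIT  vc=[31, 29, 13]
11: 0xdf (blk 13, set 1) → VC-HIT  vc=[31, 29, 9]
12: 0x1d4 (blk 29, set 1) → VC-HIT  vc=[31, 13, 9]
13: 0xd3 (blk 13, set 1) → VC-HIT  vc=[31, 29, 9]
14: 0x1db (blk 29, set 1) → VC-HIT  vc=[31, 13, 9]
15: 0x175 (blk 23, set 3) → L1-HIT  vc=[31, 13, 9]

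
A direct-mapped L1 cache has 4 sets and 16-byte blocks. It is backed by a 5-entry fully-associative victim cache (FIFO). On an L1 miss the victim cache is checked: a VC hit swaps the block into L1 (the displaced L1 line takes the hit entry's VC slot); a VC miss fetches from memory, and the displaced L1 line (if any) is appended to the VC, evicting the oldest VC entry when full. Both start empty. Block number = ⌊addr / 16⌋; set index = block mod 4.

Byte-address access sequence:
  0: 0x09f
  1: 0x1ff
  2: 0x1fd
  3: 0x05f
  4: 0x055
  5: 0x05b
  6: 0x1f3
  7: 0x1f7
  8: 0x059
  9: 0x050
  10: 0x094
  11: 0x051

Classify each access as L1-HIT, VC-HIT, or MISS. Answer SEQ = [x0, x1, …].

SEQ = [MISS, MISS, L1-HIT, MISS, L1-HIT, L1-HIT, L1-HIT, L1-HIT, L1-HIT, L1-HIT, VC-HIT, VC-HIT]

0: 0x9f (blk 9, set 1) → MISS  vc=[]
1: 0x1ff (blk 31, set 3) → MISS  vc=[]
2: 0x1fd (blk 31, set 3) → L1-HIT  vc=[]
3: 0x5f (blk 5, set 1) → MISS  vc=[9]
4: 0x55 (blk 5, set 1) → L1-HIT  vc=[9]
5: 0x5b (blk 5, set 1) → L1-HIT  vc=[9]
6: 0x1f3 (blk 31, set 3) → L1-HIT  vc=[9]
7: 0x1f7 (blk 31, set 3) → L1-HIT  vc=[9]
8: 0x59 (blk 5, set 1) → L1-HIT  vc=[9]
9: 0x50 (blk 5, set 1) → L1-HIT  vc=[9]
10: 0x94 (blk 9, set 1) → VC-HIT  vc=[5]
11: 0x51 (blk 5, set 1) → VC-HIT  vc=[9]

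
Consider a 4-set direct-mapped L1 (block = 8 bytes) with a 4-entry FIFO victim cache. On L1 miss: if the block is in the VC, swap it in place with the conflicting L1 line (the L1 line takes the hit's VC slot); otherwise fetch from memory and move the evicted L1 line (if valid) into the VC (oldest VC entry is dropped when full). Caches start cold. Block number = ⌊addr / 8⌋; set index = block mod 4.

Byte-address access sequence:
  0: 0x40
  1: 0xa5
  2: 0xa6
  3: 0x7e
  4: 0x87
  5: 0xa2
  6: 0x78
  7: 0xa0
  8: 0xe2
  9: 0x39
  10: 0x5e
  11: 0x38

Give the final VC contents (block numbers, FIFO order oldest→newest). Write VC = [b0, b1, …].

VC = [16, 20, 15, 11]

#0 0x40→b8/s0 MISS; vc=[]
#1 0xa5→b20/s0 MISS; vc=[8]
#2 0xa6→b20/s0 L1-HIT; vc=[8]
#3 0x7e→b15/s3 MISS; vc=[8]
#4 0x87→b16/s0 MISS; vc=[8,20]
#5 0xa2→b20/s0 VC-HIT; vc=[8,16]
#6 0x78→b15/s3 L1-HIT; vc=[8,16]
#7 0xa0→b20/s0 L1-HIT; vc=[8,16]
#8 0xe2→b28/s0 MISS; vc=[8,16,20]
#9 0x39→b7/s3 MISS; vc=[8,16,20,15]
#10 0x5e→b11/s3 MISS; vc=[16,20,15,7]
#11 0x38→b7/s3 VC-HIT; vc=[16,20,15,11]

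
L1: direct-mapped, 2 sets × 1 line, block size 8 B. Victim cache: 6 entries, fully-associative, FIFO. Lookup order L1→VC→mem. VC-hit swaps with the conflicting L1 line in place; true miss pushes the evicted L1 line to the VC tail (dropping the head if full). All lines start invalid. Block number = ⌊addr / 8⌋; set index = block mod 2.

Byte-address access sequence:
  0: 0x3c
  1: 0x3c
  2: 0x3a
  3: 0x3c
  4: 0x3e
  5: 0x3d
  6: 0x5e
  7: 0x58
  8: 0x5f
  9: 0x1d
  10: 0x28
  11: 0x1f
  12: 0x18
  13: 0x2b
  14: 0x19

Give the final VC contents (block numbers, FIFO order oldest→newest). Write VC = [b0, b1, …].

VC = [7, 11, 5]

0: 0x3c (blk 7, set 1) → MISS  vc=[]
1: 0x3c (blk 7, set 1) → L1-HIT  vc=[]
2: 0x3a (blk 7, set 1) → L1-HIT  vc=[]
3: 0x3c (blk 7, set 1) → L1-HIT  vc=[]
4: 0x3e (blk 7, set 1) → L1-HIT  vc=[]
5: 0x3d (blk 7, set 1) → L1-HIT  vc=[]
6: 0x5e (blk 11, set 1) → MISS  vc=[7]
7: 0x58 (blk 11, set 1) → L1-HIT  vc=[7]
8: 0x5f (blk 11, set 1) → L1-HIT  vc=[7]
9: 0x1d (blk 3, set 1) → MISS  vc=[7, 11]
10: 0x28 (blk 5, set 1) → MISS  vc=[7, 11, 3]
11: 0x1f (blk 3, set 1) → VC-HIT  vc=[7, 11, 5]
12: 0x18 (blk 3, set 1) → L1-HIT  vc=[7, 11, 5]
13: 0x2b (blk 5, set 1) → VC-HIT  vc=[7, 11, 3]
14: 0x19 (blk 3, set 1) → VC-HIT  vc=[7, 11, 5]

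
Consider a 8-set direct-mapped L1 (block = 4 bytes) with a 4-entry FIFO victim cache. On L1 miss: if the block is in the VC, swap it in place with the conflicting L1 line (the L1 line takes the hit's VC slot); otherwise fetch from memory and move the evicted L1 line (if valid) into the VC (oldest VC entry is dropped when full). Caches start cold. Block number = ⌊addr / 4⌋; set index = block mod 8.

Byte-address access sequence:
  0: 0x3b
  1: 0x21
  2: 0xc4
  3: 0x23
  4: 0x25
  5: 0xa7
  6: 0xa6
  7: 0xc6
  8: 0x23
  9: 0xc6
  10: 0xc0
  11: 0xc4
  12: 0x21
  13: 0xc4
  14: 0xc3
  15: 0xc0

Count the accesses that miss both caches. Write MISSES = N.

#0 0x3b→b14/s6 MISS; vc=[]
#1 0x21→b8/s0 MISS; vc=[]
#2 0xc4→b49/s1 MISS; vc=[]
#3 0x23→b8/s0 L1-HIT; vc=[]
#4 0x25→b9/s1 MISS; vc=[49]
#5 0xa7→b41/s1 MISS; vc=[49,9]
#6 0xa6→b41/s1 L1-HIT; vc=[49,9]
#7 0xc6→b49/s1 VC-HIT; vc=[41,9]
#8 0x23→b8/s0 L1-HIT; vc=[41,9]
#9 0xc6→b49/s1 L1-HIT; vc=[41,9]
#10 0xc0→b48/s0 MISS; vc=[41,9,8]
#11 0xc4→b49/s1 L1-HIT; vc=[41,9,8]
#12 0x21→b8/s0 VC-HIT; vc=[41,9,48]
#13 0xc4→b49/s1 L1-HIT; vc=[41,9,48]
#14 0xc3→b48/s0 VC-HIT; vc=[41,9,8]
#15 0xc0→b48/s0 L1-HIT; vc=[41,9,8]

MISSES = 6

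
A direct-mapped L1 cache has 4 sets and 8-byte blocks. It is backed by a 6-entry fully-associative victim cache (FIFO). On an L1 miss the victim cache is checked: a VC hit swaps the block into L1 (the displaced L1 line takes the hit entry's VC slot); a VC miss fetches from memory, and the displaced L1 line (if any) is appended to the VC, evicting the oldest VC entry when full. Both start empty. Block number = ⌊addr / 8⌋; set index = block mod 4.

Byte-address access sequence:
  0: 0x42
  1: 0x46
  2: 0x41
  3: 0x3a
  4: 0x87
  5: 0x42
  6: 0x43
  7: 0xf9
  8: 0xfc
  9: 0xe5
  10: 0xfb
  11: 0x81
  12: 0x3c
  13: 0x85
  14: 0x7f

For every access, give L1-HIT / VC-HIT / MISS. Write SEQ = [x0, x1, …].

  [0] addr=0x42 blk=8 s=0: MISS | VC []
  [1] addr=0x46 blk=8 s=0: L1-HIT | VC []
  [2] addr=0x41 blk=8 s=0: L1-HIT | VC []
  [3] addr=0x3a blk=7 s=3: MISS | VC []
  [4] addr=0x87 blk=16 s=0: MISS | VC [8]
  [5] addr=0x42 blk=8 s=0: VC-HIT | VC [16]
  [6] addr=0x43 blk=8 s=0: L1-HIT | VC [16]
  [7] addr=0xf9 blk=31 s=3: MISS | VC [16, 7]
  [8] addr=0xfc blk=31 s=3: L1-HIT | VC [16, 7]
  [9] addr=0xe5 blk=28 s=0: MISS | VC [16, 7, 8]
  [10] addr=0xfb blk=31 s=3: L1-HIT | VC [16, 7, 8]
  [11] addr=0x81 blk=16 s=0: VC-HIT | VC [28, 7, 8]
  [12] addr=0x3c blk=7 s=3: VC-HIT | VC [28, 31, 8]
  [13] addr=0x85 blk=16 s=0: L1-HIT | VC [28, 31, 8]
  [14] addr=0x7f blk=15 s=3: MISS | VC [28, 31, 8, 7]

SEQ = [MISS, L1-HIT, L1-HIT, MISS, MISS, VC-HIT, L1-HIT, MISS, L1-HIT, MISS, L1-HIT, VC-HIT, VC-HIT, L1-HIT, MISS]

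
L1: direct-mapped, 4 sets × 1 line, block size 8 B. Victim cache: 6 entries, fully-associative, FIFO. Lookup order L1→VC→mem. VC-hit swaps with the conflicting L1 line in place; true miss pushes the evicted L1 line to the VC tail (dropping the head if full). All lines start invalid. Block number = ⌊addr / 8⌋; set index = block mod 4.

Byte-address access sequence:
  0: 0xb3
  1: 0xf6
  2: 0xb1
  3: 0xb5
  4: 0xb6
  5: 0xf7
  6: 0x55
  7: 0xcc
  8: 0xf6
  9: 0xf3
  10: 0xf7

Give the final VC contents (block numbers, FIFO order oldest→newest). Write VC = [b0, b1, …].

VC = [22, 10]

  [0] addr=0xb3 blk=22 s=2: MISS | VC []
  [1] addr=0xf6 blk=30 s=2: MISS | VC [22]
  [2] addr=0xb1 blk=22 s=2: VC-HIT | VC [30]
  [3] addr=0xb5 blk=22 s=2: L1-HIT | VC [30]
  [4] addr=0xb6 blk=22 s=2: L1-HIT | VC [30]
  [5] addr=0xf7 blk=30 s=2: VC-HIT | VC [22]
  [6] addr=0x55 blk=10 s=2: MISS | VC [22, 30]
  [7] addr=0xcc blk=25 s=1: MISS | VC [22, 30]
  [8] addr=0xf6 blk=30 s=2: VC-HIT | VC [22, 10]
  [9] addr=0xf3 blk=30 s=2: L1-HIT | VC [22, 10]
  [10] addr=0xf7 blk=30 s=2: L1-HIT | VC [22, 10]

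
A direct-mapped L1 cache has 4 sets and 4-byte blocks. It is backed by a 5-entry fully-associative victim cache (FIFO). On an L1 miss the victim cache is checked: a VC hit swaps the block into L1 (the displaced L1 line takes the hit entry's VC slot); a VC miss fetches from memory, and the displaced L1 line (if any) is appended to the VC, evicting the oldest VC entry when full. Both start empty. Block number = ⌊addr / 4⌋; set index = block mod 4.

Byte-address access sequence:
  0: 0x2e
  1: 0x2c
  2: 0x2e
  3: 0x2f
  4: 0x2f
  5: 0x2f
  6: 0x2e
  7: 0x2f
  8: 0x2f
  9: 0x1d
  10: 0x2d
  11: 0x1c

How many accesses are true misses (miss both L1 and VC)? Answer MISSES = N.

  [0] addr=0x2e blk=11 s=3: MISS | VC []
  [1] addr=0x2c blk=11 s=3: L1-HIT | VC []
  [2] addr=0x2e blk=11 s=3: L1-HIT | VC []
  [3] addr=0x2f blk=11 s=3: L1-HIT | VC []
  [4] addr=0x2f blk=11 s=3: L1-HIT | VC []
  [5] addr=0x2f blk=11 s=3: L1-HIT | VC []
  [6] addr=0x2e blk=11 s=3: L1-HIT | VC []
  [7] addr=0x2f blk=11 s=3: L1-HIT | VC []
  [8] addr=0x2f blk=11 s=3: L1-HIT | VC []
  [9] addr=0x1d blk=7 s=3: MISS | VC [11]
  [10] addr=0x2d blk=11 s=3: VC-HIT | VC [7]
  [11] addr=0x1c blk=7 s=3: VC-HIT | VC [11]

MISSES = 2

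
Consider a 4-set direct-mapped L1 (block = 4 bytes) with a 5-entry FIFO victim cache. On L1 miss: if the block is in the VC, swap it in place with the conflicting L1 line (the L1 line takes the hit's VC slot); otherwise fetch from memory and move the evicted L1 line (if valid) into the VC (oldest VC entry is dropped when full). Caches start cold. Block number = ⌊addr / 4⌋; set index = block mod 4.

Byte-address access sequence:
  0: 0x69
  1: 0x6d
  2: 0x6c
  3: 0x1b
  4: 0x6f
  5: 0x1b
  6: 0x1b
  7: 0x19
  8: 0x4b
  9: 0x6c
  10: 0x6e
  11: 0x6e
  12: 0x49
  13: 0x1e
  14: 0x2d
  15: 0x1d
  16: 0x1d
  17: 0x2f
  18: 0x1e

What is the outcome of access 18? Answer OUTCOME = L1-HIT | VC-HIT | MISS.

  [0] addr=0x69 blk=26 s=2: MISS | VC []
  [1] addr=0x6d blk=27 s=3: MISS | VC []
  [2] addr=0x6c blk=27 s=3: L1-HIT | VC []
  [3] addr=0x1b blk=6 s=2: MISS | VC [26]
  [4] addr=0x6f blk=27 s=3: L1-HIT | VC [26]
  [5] addr=0x1b blk=6 s=2: L1-HIT | VC [26]
  [6] addr=0x1b blk=6 s=2: L1-HIT | VC [26]
  [7] addr=0x19 blk=6 s=2: L1-HIT | VC [26]
  [8] addr=0x4b blk=18 s=2: MISS | VC [26, 6]
  [9] addr=0x6c blk=27 s=3: L1-HIT | VC [26, 6]
  [10] addr=0x6e blk=27 s=3: L1-HIT | VC [26, 6]
  [11] addr=0x6e blk=27 s=3: L1-HIT | VC [26, 6]
  [12] addr=0x49 blk=18 s=2: L1-HIT | VC [26, 6]
  [13] addr=0x1e blk=7 s=3: MISS | VC [26, 6, 27]
  [14] addr=0x2d blk=11 s=3: MISS | VC [26, 6, 27, 7]
  [15] addr=0x1d blk=7 s=3: VC-HIT | VC [26, 6, 27, 11]
  [16] addr=0x1d blk=7 s=3: L1-HIT | VC [26, 6, 27, 11]
  [17] addr=0x2f blk=11 s=3: VC-HIT | VC [26, 6, 27, 7]
  [18] addr=0x1e blk=7 s=3: VC-HIT | VC [26, 6, 27, 11]

OUTCOME = VC-HIT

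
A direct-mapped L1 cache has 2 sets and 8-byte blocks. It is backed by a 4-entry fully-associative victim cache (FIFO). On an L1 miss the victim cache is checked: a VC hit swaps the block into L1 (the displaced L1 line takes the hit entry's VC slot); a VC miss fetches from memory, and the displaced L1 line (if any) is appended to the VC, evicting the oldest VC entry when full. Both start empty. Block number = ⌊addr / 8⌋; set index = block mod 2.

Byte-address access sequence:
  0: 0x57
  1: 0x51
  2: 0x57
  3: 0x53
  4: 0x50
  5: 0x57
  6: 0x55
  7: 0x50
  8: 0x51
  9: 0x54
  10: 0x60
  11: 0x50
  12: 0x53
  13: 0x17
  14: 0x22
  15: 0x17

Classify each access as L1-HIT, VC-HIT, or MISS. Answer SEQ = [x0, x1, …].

  [0] addr=0x57 blk=10 s=0: MISS | VC []
  [1] addr=0x51 blk=10 s=0: L1-HIT | VC []
  [2] addr=0x57 blk=10 s=0: L1-HIT | VC []
  [3] addr=0x53 blk=10 s=0: L1-HIT | VC []
  [4] addr=0x50 blk=10 s=0: L1-HIT | VC []
  [5] addr=0x57 blk=10 s=0: L1-HIT | VC []
  [6] addr=0x55 blk=10 s=0: L1-HIT | VC []
  [7] addr=0x50 blk=10 s=0: L1-HIT | VC []
  [8] addr=0x51 blk=10 s=0: L1-HIT | VC []
  [9] addr=0x54 blk=10 s=0: L1-HIT | VC []
  [10] addr=0x60 blk=12 s=0: MISS | VC [10]
  [11] addr=0x50 blk=10 s=0: VC-HIT | VC [12]
  [12] addr=0x53 blk=10 s=0: L1-HIT | VC [12]
  [13] addr=0x17 blk=2 s=0: MISS | VC [12, 10]
  [14] addr=0x22 blk=4 s=0: MISS | VC [12, 10, 2]
  [15] addr=0x17 blk=2 s=0: VC-HIT | VC [12, 10, 4]

SEQ = [MISS, L1-HIT, L1-HIT, L1-HIT, L1-HIT, L1-HIT, L1-HIT, L1-HIT, L1-HIT, L1-HIT, MISS, VC-HIT, L1-HIT, MISS, MISS, VC-HIT]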